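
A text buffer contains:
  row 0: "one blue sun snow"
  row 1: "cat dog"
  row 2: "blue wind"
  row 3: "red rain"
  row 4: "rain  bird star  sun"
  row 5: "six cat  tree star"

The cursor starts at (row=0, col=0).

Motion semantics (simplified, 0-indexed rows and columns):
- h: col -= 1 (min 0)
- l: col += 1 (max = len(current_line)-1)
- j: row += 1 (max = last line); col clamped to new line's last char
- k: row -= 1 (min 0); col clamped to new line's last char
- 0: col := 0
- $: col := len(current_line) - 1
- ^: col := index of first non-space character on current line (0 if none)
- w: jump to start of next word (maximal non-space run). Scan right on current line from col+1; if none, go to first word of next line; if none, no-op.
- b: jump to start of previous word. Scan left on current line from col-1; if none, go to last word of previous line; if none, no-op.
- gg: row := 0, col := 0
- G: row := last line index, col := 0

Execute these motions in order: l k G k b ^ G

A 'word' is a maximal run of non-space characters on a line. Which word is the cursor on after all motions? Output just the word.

Answer: six

Derivation:
After 1 (l): row=0 col=1 char='n'
After 2 (k): row=0 col=1 char='n'
After 3 (G): row=5 col=0 char='s'
After 4 (k): row=4 col=0 char='r'
After 5 (b): row=3 col=4 char='r'
After 6 (^): row=3 col=0 char='r'
After 7 (G): row=5 col=0 char='s'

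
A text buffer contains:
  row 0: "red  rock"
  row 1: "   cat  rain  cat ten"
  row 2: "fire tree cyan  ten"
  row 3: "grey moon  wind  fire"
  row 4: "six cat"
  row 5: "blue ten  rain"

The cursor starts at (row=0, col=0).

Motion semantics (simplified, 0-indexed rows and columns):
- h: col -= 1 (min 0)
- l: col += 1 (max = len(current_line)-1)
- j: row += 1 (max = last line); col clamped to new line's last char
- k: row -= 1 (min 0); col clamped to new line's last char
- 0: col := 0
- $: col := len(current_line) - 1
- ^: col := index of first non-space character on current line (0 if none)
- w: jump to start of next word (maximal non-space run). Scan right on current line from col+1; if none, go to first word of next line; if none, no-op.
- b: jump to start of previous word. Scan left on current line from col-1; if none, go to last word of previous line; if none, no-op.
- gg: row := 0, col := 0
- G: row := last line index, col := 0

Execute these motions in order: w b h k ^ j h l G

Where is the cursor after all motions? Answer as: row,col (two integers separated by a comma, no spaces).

Answer: 5,0

Derivation:
After 1 (w): row=0 col=5 char='r'
After 2 (b): row=0 col=0 char='r'
After 3 (h): row=0 col=0 char='r'
After 4 (k): row=0 col=0 char='r'
After 5 (^): row=0 col=0 char='r'
After 6 (j): row=1 col=0 char='_'
After 7 (h): row=1 col=0 char='_'
After 8 (l): row=1 col=1 char='_'
After 9 (G): row=5 col=0 char='b'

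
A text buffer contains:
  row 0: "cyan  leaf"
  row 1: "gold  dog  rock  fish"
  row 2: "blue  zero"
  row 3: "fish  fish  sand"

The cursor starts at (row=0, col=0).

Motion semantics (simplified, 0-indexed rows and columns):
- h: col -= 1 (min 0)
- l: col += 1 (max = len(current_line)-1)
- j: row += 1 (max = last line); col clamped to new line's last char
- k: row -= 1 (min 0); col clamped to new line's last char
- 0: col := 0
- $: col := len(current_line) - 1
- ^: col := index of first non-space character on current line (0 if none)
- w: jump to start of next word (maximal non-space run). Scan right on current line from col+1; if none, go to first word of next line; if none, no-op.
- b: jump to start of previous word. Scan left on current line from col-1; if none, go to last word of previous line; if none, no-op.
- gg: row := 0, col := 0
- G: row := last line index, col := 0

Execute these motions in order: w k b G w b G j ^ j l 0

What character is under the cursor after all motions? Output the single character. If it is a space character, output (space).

Answer: f

Derivation:
After 1 (w): row=0 col=6 char='l'
After 2 (k): row=0 col=6 char='l'
After 3 (b): row=0 col=0 char='c'
After 4 (G): row=3 col=0 char='f'
After 5 (w): row=3 col=6 char='f'
After 6 (b): row=3 col=0 char='f'
After 7 (G): row=3 col=0 char='f'
After 8 (j): row=3 col=0 char='f'
After 9 (^): row=3 col=0 char='f'
After 10 (j): row=3 col=0 char='f'
After 11 (l): row=3 col=1 char='i'
After 12 (0): row=3 col=0 char='f'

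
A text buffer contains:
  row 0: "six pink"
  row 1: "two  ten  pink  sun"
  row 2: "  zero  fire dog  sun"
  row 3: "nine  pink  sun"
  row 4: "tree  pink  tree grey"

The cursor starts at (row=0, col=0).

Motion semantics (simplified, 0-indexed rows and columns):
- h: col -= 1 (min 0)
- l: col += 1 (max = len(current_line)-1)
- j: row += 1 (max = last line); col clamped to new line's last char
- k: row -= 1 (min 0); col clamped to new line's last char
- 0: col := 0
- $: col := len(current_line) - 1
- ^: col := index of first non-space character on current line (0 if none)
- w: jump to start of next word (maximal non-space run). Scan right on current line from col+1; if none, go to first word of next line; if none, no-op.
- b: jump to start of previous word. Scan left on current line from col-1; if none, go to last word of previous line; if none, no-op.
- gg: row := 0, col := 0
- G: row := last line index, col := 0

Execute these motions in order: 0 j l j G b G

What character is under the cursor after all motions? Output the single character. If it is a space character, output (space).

Answer: t

Derivation:
After 1 (0): row=0 col=0 char='s'
After 2 (j): row=1 col=0 char='t'
After 3 (l): row=1 col=1 char='w'
After 4 (j): row=2 col=1 char='_'
After 5 (G): row=4 col=0 char='t'
After 6 (b): row=3 col=12 char='s'
After 7 (G): row=4 col=0 char='t'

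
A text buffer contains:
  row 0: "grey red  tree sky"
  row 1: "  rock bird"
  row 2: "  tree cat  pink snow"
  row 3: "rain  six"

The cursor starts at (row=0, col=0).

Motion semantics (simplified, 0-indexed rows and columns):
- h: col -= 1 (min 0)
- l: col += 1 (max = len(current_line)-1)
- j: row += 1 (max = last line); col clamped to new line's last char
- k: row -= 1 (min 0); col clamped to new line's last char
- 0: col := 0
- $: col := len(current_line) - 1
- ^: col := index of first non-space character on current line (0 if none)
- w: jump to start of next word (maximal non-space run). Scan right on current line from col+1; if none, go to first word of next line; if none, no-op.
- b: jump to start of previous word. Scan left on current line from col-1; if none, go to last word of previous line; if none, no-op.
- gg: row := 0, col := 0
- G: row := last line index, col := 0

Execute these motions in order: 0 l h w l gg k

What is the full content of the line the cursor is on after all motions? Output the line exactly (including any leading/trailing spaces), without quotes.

After 1 (0): row=0 col=0 char='g'
After 2 (l): row=0 col=1 char='r'
After 3 (h): row=0 col=0 char='g'
After 4 (w): row=0 col=5 char='r'
After 5 (l): row=0 col=6 char='e'
After 6 (gg): row=0 col=0 char='g'
After 7 (k): row=0 col=0 char='g'

Answer: grey red  tree sky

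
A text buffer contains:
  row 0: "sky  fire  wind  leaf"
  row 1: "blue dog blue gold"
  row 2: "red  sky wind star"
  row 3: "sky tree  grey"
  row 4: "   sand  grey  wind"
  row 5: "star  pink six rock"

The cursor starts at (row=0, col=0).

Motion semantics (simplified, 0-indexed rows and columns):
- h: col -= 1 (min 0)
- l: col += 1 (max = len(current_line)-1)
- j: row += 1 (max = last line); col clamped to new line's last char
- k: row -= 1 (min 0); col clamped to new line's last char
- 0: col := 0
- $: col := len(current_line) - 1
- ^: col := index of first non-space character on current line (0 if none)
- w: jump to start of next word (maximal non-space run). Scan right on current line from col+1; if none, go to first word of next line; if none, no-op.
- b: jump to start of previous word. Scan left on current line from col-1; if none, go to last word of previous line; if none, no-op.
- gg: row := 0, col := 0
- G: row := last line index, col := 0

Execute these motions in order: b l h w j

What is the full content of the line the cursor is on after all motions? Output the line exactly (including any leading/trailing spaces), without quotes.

After 1 (b): row=0 col=0 char='s'
After 2 (l): row=0 col=1 char='k'
After 3 (h): row=0 col=0 char='s'
After 4 (w): row=0 col=5 char='f'
After 5 (j): row=1 col=5 char='d'

Answer: blue dog blue gold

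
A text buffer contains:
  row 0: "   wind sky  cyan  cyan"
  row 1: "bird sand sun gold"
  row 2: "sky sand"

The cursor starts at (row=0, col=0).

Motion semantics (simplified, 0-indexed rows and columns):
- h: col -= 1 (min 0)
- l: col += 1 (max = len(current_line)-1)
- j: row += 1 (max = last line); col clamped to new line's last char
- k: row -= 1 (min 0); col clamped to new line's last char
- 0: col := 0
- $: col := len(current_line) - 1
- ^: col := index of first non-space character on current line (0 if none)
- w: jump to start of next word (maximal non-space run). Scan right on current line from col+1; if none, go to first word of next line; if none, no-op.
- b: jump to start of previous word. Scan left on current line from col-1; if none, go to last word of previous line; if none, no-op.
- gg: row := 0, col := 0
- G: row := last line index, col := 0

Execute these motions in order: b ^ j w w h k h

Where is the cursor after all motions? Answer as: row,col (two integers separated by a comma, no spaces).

Answer: 0,8

Derivation:
After 1 (b): row=0 col=0 char='_'
After 2 (^): row=0 col=3 char='w'
After 3 (j): row=1 col=3 char='d'
After 4 (w): row=1 col=5 char='s'
After 5 (w): row=1 col=10 char='s'
After 6 (h): row=1 col=9 char='_'
After 7 (k): row=0 col=9 char='k'
After 8 (h): row=0 col=8 char='s'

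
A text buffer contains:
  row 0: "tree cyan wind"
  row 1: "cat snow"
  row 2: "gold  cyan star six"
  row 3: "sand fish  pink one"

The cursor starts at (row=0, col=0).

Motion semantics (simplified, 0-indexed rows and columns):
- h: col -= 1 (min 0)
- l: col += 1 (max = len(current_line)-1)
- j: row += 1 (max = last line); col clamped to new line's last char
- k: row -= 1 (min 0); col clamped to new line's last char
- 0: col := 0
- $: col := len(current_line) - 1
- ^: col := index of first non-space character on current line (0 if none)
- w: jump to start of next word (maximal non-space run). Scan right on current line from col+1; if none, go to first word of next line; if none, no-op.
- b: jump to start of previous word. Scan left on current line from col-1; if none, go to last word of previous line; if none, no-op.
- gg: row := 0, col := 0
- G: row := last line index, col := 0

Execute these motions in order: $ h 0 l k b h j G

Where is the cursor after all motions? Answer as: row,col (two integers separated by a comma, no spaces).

After 1 ($): row=0 col=13 char='d'
After 2 (h): row=0 col=12 char='n'
After 3 (0): row=0 col=0 char='t'
After 4 (l): row=0 col=1 char='r'
After 5 (k): row=0 col=1 char='r'
After 6 (b): row=0 col=0 char='t'
After 7 (h): row=0 col=0 char='t'
After 8 (j): row=1 col=0 char='c'
After 9 (G): row=3 col=0 char='s'

Answer: 3,0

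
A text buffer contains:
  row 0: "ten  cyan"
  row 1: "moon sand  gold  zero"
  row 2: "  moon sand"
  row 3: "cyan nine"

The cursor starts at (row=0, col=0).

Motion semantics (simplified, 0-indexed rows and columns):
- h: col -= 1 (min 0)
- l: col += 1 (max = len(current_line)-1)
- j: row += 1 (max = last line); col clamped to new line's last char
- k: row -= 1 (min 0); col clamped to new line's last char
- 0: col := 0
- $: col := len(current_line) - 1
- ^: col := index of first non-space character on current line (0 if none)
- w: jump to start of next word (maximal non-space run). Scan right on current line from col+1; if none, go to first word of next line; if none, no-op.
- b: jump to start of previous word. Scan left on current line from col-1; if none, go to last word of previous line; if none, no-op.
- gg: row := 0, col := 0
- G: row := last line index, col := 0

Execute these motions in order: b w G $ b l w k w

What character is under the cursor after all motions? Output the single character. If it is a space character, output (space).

After 1 (b): row=0 col=0 char='t'
After 2 (w): row=0 col=5 char='c'
After 3 (G): row=3 col=0 char='c'
After 4 ($): row=3 col=8 char='e'
After 5 (b): row=3 col=5 char='n'
After 6 (l): row=3 col=6 char='i'
After 7 (w): row=3 col=6 char='i'
After 8 (k): row=2 col=6 char='_'
After 9 (w): row=2 col=7 char='s'

Answer: s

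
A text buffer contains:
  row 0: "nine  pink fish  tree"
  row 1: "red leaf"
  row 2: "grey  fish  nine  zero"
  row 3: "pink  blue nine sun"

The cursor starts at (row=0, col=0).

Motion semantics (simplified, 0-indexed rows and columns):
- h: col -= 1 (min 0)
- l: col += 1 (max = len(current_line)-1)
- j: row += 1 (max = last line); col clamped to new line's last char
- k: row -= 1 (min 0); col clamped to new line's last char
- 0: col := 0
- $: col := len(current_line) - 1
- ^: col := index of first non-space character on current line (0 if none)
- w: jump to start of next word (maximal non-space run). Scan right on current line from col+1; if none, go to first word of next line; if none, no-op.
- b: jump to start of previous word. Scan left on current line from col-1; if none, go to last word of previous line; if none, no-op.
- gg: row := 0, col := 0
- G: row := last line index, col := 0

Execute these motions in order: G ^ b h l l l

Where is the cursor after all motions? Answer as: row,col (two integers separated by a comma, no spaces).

After 1 (G): row=3 col=0 char='p'
After 2 (^): row=3 col=0 char='p'
After 3 (b): row=2 col=18 char='z'
After 4 (h): row=2 col=17 char='_'
After 5 (l): row=2 col=18 char='z'
After 6 (l): row=2 col=19 char='e'
After 7 (l): row=2 col=20 char='r'

Answer: 2,20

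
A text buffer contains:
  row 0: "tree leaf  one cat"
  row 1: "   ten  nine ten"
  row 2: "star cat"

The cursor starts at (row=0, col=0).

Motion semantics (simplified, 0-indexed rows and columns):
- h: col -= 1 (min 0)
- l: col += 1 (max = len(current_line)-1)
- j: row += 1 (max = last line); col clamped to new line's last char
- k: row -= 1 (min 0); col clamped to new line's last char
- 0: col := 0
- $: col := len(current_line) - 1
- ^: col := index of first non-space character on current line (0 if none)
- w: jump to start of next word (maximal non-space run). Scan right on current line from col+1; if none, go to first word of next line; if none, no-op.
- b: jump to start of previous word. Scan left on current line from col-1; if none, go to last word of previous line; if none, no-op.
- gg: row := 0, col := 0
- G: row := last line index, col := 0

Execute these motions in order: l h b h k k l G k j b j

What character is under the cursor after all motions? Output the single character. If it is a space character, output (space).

Answer: t

Derivation:
After 1 (l): row=0 col=1 char='r'
After 2 (h): row=0 col=0 char='t'
After 3 (b): row=0 col=0 char='t'
After 4 (h): row=0 col=0 char='t'
After 5 (k): row=0 col=0 char='t'
After 6 (k): row=0 col=0 char='t'
After 7 (l): row=0 col=1 char='r'
After 8 (G): row=2 col=0 char='s'
After 9 (k): row=1 col=0 char='_'
After 10 (j): row=2 col=0 char='s'
After 11 (b): row=1 col=13 char='t'
After 12 (j): row=2 col=7 char='t'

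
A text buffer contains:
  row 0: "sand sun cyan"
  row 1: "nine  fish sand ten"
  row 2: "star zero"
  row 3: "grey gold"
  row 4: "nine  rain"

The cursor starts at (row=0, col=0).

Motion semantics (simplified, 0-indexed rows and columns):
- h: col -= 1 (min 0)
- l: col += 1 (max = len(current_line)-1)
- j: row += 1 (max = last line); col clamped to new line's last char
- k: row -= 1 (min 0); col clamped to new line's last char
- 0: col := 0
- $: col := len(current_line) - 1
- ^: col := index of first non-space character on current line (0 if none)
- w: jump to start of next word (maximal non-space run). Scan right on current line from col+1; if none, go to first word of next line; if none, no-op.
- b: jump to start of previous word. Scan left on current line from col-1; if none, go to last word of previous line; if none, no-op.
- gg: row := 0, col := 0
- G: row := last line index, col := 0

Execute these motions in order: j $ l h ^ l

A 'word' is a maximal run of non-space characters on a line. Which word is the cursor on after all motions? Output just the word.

Answer: nine

Derivation:
After 1 (j): row=1 col=0 char='n'
After 2 ($): row=1 col=18 char='n'
After 3 (l): row=1 col=18 char='n'
After 4 (h): row=1 col=17 char='e'
After 5 (^): row=1 col=0 char='n'
After 6 (l): row=1 col=1 char='i'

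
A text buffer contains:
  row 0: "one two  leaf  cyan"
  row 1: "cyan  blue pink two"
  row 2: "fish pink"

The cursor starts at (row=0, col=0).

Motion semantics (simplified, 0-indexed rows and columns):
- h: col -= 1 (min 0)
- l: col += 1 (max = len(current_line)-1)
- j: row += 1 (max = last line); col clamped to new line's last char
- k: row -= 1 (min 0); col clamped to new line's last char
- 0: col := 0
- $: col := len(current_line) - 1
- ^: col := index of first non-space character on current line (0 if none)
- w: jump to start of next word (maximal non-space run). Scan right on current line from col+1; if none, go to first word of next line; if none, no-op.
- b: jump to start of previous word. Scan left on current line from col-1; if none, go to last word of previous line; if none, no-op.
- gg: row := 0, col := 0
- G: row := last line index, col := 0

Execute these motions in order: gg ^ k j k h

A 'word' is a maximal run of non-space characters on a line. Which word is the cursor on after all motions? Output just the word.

Answer: one

Derivation:
After 1 (gg): row=0 col=0 char='o'
After 2 (^): row=0 col=0 char='o'
After 3 (k): row=0 col=0 char='o'
After 4 (j): row=1 col=0 char='c'
After 5 (k): row=0 col=0 char='o'
After 6 (h): row=0 col=0 char='o'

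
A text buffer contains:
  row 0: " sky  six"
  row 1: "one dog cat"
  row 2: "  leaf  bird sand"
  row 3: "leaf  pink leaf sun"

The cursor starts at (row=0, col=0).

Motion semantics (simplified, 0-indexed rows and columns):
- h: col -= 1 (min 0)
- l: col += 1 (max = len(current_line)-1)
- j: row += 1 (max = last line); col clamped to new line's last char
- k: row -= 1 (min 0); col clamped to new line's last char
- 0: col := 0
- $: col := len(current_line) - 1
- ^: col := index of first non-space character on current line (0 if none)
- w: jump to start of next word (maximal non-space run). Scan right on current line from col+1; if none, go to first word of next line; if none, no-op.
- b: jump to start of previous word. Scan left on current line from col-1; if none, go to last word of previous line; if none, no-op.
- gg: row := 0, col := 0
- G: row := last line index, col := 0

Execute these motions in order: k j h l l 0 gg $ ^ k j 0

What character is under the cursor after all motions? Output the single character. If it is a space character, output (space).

Answer: o

Derivation:
After 1 (k): row=0 col=0 char='_'
After 2 (j): row=1 col=0 char='o'
After 3 (h): row=1 col=0 char='o'
After 4 (l): row=1 col=1 char='n'
After 5 (l): row=1 col=2 char='e'
After 6 (0): row=1 col=0 char='o'
After 7 (gg): row=0 col=0 char='_'
After 8 ($): row=0 col=8 char='x'
After 9 (^): row=0 col=1 char='s'
After 10 (k): row=0 col=1 char='s'
After 11 (j): row=1 col=1 char='n'
After 12 (0): row=1 col=0 char='o'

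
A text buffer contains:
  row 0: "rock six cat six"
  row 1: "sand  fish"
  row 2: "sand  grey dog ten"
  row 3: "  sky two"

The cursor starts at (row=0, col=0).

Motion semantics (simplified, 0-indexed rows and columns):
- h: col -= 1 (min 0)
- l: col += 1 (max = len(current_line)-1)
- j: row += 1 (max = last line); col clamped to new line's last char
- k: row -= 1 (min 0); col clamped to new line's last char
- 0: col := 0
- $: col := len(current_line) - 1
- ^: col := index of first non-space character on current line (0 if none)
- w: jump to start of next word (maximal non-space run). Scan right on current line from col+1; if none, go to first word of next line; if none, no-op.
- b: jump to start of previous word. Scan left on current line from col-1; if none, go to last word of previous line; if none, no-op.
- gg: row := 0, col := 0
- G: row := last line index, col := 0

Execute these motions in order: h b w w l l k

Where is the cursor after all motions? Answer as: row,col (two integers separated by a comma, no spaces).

Answer: 0,11

Derivation:
After 1 (h): row=0 col=0 char='r'
After 2 (b): row=0 col=0 char='r'
After 3 (w): row=0 col=5 char='s'
After 4 (w): row=0 col=9 char='c'
After 5 (l): row=0 col=10 char='a'
After 6 (l): row=0 col=11 char='t'
After 7 (k): row=0 col=11 char='t'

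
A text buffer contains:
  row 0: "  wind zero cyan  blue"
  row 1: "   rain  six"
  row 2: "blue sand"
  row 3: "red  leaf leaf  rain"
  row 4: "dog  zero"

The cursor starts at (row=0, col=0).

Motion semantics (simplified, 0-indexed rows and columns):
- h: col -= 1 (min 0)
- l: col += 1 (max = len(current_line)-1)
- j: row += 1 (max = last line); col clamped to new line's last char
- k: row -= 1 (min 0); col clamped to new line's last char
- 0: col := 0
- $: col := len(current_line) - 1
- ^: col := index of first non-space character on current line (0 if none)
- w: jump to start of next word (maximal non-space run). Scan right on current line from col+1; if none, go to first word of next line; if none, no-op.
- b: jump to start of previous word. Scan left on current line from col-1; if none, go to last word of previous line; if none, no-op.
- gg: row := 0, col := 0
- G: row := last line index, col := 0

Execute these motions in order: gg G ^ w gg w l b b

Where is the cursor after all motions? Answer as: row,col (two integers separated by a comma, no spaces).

Answer: 0,2

Derivation:
After 1 (gg): row=0 col=0 char='_'
After 2 (G): row=4 col=0 char='d'
After 3 (^): row=4 col=0 char='d'
After 4 (w): row=4 col=5 char='z'
After 5 (gg): row=0 col=0 char='_'
After 6 (w): row=0 col=2 char='w'
After 7 (l): row=0 col=3 char='i'
After 8 (b): row=0 col=2 char='w'
After 9 (b): row=0 col=2 char='w'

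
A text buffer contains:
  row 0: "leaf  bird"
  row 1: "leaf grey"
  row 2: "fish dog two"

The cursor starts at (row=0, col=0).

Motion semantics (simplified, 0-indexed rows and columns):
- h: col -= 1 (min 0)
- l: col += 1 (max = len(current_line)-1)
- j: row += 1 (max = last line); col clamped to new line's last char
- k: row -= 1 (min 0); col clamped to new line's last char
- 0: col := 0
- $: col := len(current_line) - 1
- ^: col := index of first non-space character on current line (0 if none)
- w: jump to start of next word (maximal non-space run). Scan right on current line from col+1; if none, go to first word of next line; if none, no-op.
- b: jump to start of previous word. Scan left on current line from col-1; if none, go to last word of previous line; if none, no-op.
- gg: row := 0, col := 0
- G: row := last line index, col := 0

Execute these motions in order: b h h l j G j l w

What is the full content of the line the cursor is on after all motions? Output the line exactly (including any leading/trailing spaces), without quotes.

After 1 (b): row=0 col=0 char='l'
After 2 (h): row=0 col=0 char='l'
After 3 (h): row=0 col=0 char='l'
After 4 (l): row=0 col=1 char='e'
After 5 (j): row=1 col=1 char='e'
After 6 (G): row=2 col=0 char='f'
After 7 (j): row=2 col=0 char='f'
After 8 (l): row=2 col=1 char='i'
After 9 (w): row=2 col=5 char='d'

Answer: fish dog two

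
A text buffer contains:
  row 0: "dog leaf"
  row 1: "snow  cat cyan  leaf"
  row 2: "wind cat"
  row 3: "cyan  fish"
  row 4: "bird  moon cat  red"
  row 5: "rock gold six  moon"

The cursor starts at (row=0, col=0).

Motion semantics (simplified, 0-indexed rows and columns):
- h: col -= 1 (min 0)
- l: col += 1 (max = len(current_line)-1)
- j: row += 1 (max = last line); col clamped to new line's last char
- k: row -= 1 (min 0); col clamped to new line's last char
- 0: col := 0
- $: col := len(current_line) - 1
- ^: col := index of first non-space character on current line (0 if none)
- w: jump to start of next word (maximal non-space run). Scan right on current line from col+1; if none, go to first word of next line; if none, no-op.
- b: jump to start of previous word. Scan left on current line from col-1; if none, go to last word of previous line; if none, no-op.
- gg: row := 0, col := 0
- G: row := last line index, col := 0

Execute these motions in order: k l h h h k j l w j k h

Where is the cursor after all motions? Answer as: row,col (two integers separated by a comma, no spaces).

Answer: 1,5

Derivation:
After 1 (k): row=0 col=0 char='d'
After 2 (l): row=0 col=1 char='o'
After 3 (h): row=0 col=0 char='d'
After 4 (h): row=0 col=0 char='d'
After 5 (h): row=0 col=0 char='d'
After 6 (k): row=0 col=0 char='d'
After 7 (j): row=1 col=0 char='s'
After 8 (l): row=1 col=1 char='n'
After 9 (w): row=1 col=6 char='c'
After 10 (j): row=2 col=6 char='a'
After 11 (k): row=1 col=6 char='c'
After 12 (h): row=1 col=5 char='_'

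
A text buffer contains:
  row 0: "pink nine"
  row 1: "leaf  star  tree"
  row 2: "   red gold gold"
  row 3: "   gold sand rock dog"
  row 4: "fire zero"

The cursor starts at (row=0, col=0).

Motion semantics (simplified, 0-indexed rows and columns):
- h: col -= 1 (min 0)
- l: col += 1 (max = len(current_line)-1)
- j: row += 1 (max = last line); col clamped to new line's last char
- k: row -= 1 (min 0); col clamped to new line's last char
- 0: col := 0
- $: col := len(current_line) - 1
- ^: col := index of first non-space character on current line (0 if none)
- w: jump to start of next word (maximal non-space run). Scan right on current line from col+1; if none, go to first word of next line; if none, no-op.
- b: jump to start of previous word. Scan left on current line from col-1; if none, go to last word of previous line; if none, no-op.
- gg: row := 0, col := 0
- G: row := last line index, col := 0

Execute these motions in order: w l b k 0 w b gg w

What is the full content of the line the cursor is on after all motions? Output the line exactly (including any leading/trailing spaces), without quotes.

Answer: pink nine

Derivation:
After 1 (w): row=0 col=5 char='n'
After 2 (l): row=0 col=6 char='i'
After 3 (b): row=0 col=5 char='n'
After 4 (k): row=0 col=5 char='n'
After 5 (0): row=0 col=0 char='p'
After 6 (w): row=0 col=5 char='n'
After 7 (b): row=0 col=0 char='p'
After 8 (gg): row=0 col=0 char='p'
After 9 (w): row=0 col=5 char='n'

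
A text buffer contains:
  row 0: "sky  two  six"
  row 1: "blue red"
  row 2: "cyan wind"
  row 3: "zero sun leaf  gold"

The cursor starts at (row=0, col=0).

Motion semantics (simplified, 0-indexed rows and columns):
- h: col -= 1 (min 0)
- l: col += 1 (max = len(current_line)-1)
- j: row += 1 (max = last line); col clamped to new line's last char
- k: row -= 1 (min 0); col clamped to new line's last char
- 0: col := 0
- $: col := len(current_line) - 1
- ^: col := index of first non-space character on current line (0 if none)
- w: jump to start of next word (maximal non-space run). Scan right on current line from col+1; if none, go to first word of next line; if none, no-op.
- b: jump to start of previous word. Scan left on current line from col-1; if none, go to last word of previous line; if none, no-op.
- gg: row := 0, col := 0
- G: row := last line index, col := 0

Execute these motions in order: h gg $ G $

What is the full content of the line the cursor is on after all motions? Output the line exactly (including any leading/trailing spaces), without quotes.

After 1 (h): row=0 col=0 char='s'
After 2 (gg): row=0 col=0 char='s'
After 3 ($): row=0 col=12 char='x'
After 4 (G): row=3 col=0 char='z'
After 5 ($): row=3 col=18 char='d'

Answer: zero sun leaf  gold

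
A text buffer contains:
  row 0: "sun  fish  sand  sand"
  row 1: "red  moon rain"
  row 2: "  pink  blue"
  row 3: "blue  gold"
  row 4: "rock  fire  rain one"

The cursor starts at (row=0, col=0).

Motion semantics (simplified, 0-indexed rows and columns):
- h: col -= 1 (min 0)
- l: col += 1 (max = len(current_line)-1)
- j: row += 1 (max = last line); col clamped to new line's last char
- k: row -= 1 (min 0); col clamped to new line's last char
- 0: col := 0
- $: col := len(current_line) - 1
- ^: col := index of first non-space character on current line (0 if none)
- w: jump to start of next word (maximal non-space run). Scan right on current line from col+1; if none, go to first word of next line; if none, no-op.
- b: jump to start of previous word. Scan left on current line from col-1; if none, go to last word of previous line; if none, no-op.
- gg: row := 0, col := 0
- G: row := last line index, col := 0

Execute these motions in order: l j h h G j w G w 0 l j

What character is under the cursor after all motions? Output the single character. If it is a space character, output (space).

After 1 (l): row=0 col=1 char='u'
After 2 (j): row=1 col=1 char='e'
After 3 (h): row=1 col=0 char='r'
After 4 (h): row=1 col=0 char='r'
After 5 (G): row=4 col=0 char='r'
After 6 (j): row=4 col=0 char='r'
After 7 (w): row=4 col=6 char='f'
After 8 (G): row=4 col=0 char='r'
After 9 (w): row=4 col=6 char='f'
After 10 (0): row=4 col=0 char='r'
After 11 (l): row=4 col=1 char='o'
After 12 (j): row=4 col=1 char='o'

Answer: o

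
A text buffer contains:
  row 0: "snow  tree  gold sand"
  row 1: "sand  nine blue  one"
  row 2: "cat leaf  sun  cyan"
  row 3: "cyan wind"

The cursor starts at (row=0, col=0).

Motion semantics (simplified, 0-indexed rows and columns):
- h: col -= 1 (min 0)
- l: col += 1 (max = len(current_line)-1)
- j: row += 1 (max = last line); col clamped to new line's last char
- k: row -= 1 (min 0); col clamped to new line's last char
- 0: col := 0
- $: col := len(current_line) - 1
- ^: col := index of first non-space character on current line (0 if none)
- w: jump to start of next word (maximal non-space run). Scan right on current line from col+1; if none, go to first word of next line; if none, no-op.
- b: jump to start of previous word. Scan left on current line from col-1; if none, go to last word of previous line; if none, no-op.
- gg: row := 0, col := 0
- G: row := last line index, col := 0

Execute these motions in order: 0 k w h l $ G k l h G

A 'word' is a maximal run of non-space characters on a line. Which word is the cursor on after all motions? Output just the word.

Answer: cyan

Derivation:
After 1 (0): row=0 col=0 char='s'
After 2 (k): row=0 col=0 char='s'
After 3 (w): row=0 col=6 char='t'
After 4 (h): row=0 col=5 char='_'
After 5 (l): row=0 col=6 char='t'
After 6 ($): row=0 col=20 char='d'
After 7 (G): row=3 col=0 char='c'
After 8 (k): row=2 col=0 char='c'
After 9 (l): row=2 col=1 char='a'
After 10 (h): row=2 col=0 char='c'
After 11 (G): row=3 col=0 char='c'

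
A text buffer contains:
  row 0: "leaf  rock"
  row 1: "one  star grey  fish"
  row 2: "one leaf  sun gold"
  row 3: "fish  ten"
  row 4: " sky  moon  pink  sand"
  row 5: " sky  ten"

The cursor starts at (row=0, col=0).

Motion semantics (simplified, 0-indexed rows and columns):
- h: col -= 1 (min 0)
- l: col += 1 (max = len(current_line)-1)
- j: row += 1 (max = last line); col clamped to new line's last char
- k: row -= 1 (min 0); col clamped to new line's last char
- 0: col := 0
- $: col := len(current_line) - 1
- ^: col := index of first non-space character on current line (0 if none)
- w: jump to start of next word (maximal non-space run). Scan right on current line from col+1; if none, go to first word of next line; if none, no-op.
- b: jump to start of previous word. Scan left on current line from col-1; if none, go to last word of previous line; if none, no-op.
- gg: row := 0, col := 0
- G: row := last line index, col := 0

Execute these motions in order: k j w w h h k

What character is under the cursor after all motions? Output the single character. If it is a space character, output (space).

Answer: c

Derivation:
After 1 (k): row=0 col=0 char='l'
After 2 (j): row=1 col=0 char='o'
After 3 (w): row=1 col=5 char='s'
After 4 (w): row=1 col=10 char='g'
After 5 (h): row=1 col=9 char='_'
After 6 (h): row=1 col=8 char='r'
After 7 (k): row=0 col=8 char='c'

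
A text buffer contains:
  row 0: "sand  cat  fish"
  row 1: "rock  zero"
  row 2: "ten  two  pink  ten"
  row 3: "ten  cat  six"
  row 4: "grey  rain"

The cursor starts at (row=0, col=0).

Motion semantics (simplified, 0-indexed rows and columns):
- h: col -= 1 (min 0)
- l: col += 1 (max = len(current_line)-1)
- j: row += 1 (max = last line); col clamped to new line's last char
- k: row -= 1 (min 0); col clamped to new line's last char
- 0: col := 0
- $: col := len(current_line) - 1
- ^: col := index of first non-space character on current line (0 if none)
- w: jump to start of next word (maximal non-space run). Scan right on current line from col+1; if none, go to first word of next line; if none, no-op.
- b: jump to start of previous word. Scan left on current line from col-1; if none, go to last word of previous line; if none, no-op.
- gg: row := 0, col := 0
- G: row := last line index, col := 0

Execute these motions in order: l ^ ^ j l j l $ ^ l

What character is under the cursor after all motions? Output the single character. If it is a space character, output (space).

Answer: e

Derivation:
After 1 (l): row=0 col=1 char='a'
After 2 (^): row=0 col=0 char='s'
After 3 (^): row=0 col=0 char='s'
After 4 (j): row=1 col=0 char='r'
After 5 (l): row=1 col=1 char='o'
After 6 (j): row=2 col=1 char='e'
After 7 (l): row=2 col=2 char='n'
After 8 ($): row=2 col=18 char='n'
After 9 (^): row=2 col=0 char='t'
After 10 (l): row=2 col=1 char='e'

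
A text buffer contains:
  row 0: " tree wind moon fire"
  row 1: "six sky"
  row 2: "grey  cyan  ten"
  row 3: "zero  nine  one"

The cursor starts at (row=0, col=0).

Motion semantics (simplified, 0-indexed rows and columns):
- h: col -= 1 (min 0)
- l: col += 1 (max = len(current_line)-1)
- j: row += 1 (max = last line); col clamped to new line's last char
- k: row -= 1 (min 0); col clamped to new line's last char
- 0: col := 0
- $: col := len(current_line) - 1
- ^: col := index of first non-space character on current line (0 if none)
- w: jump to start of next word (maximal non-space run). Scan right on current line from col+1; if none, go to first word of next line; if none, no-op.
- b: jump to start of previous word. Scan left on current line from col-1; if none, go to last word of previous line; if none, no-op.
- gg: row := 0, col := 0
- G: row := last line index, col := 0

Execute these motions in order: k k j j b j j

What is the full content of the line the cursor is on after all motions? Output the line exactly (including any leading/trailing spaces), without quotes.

After 1 (k): row=0 col=0 char='_'
After 2 (k): row=0 col=0 char='_'
After 3 (j): row=1 col=0 char='s'
After 4 (j): row=2 col=0 char='g'
After 5 (b): row=1 col=4 char='s'
After 6 (j): row=2 col=4 char='_'
After 7 (j): row=3 col=4 char='_'

Answer: zero  nine  one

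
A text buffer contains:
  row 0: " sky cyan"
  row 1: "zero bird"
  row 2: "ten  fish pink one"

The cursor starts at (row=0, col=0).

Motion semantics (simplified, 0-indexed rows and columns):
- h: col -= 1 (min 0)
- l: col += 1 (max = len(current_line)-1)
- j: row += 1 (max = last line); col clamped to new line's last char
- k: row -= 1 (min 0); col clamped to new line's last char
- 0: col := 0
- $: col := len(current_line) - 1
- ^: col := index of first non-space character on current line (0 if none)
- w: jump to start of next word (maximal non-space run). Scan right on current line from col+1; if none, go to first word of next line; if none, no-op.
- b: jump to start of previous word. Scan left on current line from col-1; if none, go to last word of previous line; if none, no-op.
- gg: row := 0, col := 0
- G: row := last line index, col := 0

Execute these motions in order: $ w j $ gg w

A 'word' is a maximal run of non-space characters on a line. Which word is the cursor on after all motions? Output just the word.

After 1 ($): row=0 col=8 char='n'
After 2 (w): row=1 col=0 char='z'
After 3 (j): row=2 col=0 char='t'
After 4 ($): row=2 col=17 char='e'
After 5 (gg): row=0 col=0 char='_'
After 6 (w): row=0 col=1 char='s'

Answer: sky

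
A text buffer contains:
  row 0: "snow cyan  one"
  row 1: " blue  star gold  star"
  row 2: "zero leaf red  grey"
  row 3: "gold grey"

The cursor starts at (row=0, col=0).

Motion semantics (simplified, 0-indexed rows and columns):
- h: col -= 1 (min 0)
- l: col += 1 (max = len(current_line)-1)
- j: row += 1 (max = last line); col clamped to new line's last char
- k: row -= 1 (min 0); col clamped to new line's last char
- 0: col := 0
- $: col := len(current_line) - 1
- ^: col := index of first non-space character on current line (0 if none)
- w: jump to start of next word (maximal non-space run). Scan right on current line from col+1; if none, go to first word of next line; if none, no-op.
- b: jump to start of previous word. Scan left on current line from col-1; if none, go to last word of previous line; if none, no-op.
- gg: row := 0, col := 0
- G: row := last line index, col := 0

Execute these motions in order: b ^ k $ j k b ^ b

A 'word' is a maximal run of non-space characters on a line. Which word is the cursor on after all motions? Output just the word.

Answer: snow

Derivation:
After 1 (b): row=0 col=0 char='s'
After 2 (^): row=0 col=0 char='s'
After 3 (k): row=0 col=0 char='s'
After 4 ($): row=0 col=13 char='e'
After 5 (j): row=1 col=13 char='o'
After 6 (k): row=0 col=13 char='e'
After 7 (b): row=0 col=11 char='o'
After 8 (^): row=0 col=0 char='s'
After 9 (b): row=0 col=0 char='s'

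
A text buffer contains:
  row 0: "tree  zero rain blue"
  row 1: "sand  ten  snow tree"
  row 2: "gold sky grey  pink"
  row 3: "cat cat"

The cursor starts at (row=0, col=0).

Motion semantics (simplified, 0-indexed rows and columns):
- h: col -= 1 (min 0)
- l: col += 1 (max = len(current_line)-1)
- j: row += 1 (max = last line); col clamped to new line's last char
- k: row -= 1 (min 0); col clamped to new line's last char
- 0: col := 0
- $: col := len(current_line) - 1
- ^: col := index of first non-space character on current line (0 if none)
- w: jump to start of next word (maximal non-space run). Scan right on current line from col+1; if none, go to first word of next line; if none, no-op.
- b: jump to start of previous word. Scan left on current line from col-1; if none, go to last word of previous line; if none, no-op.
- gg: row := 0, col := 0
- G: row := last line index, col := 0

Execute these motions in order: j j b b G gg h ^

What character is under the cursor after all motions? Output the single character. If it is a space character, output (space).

After 1 (j): row=1 col=0 char='s'
After 2 (j): row=2 col=0 char='g'
After 3 (b): row=1 col=16 char='t'
After 4 (b): row=1 col=11 char='s'
After 5 (G): row=3 col=0 char='c'
After 6 (gg): row=0 col=0 char='t'
After 7 (h): row=0 col=0 char='t'
After 8 (^): row=0 col=0 char='t'

Answer: t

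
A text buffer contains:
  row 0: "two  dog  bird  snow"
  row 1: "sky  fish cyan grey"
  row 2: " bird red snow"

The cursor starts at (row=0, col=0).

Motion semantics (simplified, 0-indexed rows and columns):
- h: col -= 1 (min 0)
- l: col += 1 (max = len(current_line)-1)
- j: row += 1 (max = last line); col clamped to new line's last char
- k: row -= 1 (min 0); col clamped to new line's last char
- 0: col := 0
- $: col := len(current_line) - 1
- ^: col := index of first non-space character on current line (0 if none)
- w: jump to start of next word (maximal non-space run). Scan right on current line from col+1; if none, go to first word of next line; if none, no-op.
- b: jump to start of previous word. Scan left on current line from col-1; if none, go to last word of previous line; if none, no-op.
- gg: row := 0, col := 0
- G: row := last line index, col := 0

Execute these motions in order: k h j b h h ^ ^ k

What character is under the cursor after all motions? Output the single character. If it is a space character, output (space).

Answer: t

Derivation:
After 1 (k): row=0 col=0 char='t'
After 2 (h): row=0 col=0 char='t'
After 3 (j): row=1 col=0 char='s'
After 4 (b): row=0 col=16 char='s'
After 5 (h): row=0 col=15 char='_'
After 6 (h): row=0 col=14 char='_'
After 7 (^): row=0 col=0 char='t'
After 8 (^): row=0 col=0 char='t'
After 9 (k): row=0 col=0 char='t'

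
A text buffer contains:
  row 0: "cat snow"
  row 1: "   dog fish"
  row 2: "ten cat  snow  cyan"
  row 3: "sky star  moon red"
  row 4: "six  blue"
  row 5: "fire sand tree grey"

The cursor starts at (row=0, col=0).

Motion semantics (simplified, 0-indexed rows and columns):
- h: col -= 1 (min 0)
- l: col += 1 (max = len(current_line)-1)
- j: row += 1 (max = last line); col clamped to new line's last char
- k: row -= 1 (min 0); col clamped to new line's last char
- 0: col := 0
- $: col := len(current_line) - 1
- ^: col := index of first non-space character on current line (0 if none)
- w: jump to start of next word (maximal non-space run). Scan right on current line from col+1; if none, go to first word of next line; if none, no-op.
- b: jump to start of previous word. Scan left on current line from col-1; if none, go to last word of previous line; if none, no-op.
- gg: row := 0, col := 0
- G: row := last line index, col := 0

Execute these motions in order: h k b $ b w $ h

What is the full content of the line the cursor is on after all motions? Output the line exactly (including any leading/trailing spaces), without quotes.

Answer:    dog fish

Derivation:
After 1 (h): row=0 col=0 char='c'
After 2 (k): row=0 col=0 char='c'
After 3 (b): row=0 col=0 char='c'
After 4 ($): row=0 col=7 char='w'
After 5 (b): row=0 col=4 char='s'
After 6 (w): row=1 col=3 char='d'
After 7 ($): row=1 col=10 char='h'
After 8 (h): row=1 col=9 char='s'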